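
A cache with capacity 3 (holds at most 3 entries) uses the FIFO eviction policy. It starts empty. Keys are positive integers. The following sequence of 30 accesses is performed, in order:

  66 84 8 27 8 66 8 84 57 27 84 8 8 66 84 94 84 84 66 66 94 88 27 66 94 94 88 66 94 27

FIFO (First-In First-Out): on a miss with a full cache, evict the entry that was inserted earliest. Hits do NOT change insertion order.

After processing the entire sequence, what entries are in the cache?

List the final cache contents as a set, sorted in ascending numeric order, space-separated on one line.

FIFO simulation (capacity=3):
  1. access 66: MISS. Cache (old->new): [66]
  2. access 84: MISS. Cache (old->new): [66 84]
  3. access 8: MISS. Cache (old->new): [66 84 8]
  4. access 27: MISS, evict 66. Cache (old->new): [84 8 27]
  5. access 8: HIT. Cache (old->new): [84 8 27]
  6. access 66: MISS, evict 84. Cache (old->new): [8 27 66]
  7. access 8: HIT. Cache (old->new): [8 27 66]
  8. access 84: MISS, evict 8. Cache (old->new): [27 66 84]
  9. access 57: MISS, evict 27. Cache (old->new): [66 84 57]
  10. access 27: MISS, evict 66. Cache (old->new): [84 57 27]
  11. access 84: HIT. Cache (old->new): [84 57 27]
  12. access 8: MISS, evict 84. Cache (old->new): [57 27 8]
  13. access 8: HIT. Cache (old->new): [57 27 8]
  14. access 66: MISS, evict 57. Cache (old->new): [27 8 66]
  15. access 84: MISS, evict 27. Cache (old->new): [8 66 84]
  16. access 94: MISS, evict 8. Cache (old->new): [66 84 94]
  17. access 84: HIT. Cache (old->new): [66 84 94]
  18. access 84: HIT. Cache (old->new): [66 84 94]
  19. access 66: HIT. Cache (old->new): [66 84 94]
  20. access 66: HIT. Cache (old->new): [66 84 94]
  21. access 94: HIT. Cache (old->new): [66 84 94]
  22. access 88: MISS, evict 66. Cache (old->new): [84 94 88]
  23. access 27: MISS, evict 84. Cache (old->new): [94 88 27]
  24. access 66: MISS, evict 94. Cache (old->new): [88 27 66]
  25. access 94: MISS, evict 88. Cache (old->new): [27 66 94]
  26. access 94: HIT. Cache (old->new): [27 66 94]
  27. access 88: MISS, evict 27. Cache (old->new): [66 94 88]
  28. access 66: HIT. Cache (old->new): [66 94 88]
  29. access 94: HIT. Cache (old->new): [66 94 88]
  30. access 27: MISS, evict 66. Cache (old->new): [94 88 27]
Total: 12 hits, 18 misses, 15 evictions

Answer: 27 88 94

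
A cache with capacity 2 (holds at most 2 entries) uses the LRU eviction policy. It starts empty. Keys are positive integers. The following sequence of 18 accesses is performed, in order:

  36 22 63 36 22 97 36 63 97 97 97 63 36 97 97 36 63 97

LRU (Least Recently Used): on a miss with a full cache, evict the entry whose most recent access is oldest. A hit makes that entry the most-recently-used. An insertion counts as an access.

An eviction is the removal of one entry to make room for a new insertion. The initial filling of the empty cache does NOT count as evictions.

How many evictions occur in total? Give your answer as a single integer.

LRU simulation (capacity=2):
  1. access 36: MISS. Cache (LRU->MRU): [36]
  2. access 22: MISS. Cache (LRU->MRU): [36 22]
  3. access 63: MISS, evict 36. Cache (LRU->MRU): [22 63]
  4. access 36: MISS, evict 22. Cache (LRU->MRU): [63 36]
  5. access 22: MISS, evict 63. Cache (LRU->MRU): [36 22]
  6. access 97: MISS, evict 36. Cache (LRU->MRU): [22 97]
  7. access 36: MISS, evict 22. Cache (LRU->MRU): [97 36]
  8. access 63: MISS, evict 97. Cache (LRU->MRU): [36 63]
  9. access 97: MISS, evict 36. Cache (LRU->MRU): [63 97]
  10. access 97: HIT. Cache (LRU->MRU): [63 97]
  11. access 97: HIT. Cache (LRU->MRU): [63 97]
  12. access 63: HIT. Cache (LRU->MRU): [97 63]
  13. access 36: MISS, evict 97. Cache (LRU->MRU): [63 36]
  14. access 97: MISS, evict 63. Cache (LRU->MRU): [36 97]
  15. access 97: HIT. Cache (LRU->MRU): [36 97]
  16. access 36: HIT. Cache (LRU->MRU): [97 36]
  17. access 63: MISS, evict 97. Cache (LRU->MRU): [36 63]
  18. access 97: MISS, evict 36. Cache (LRU->MRU): [63 97]
Total: 5 hits, 13 misses, 11 evictions

Answer: 11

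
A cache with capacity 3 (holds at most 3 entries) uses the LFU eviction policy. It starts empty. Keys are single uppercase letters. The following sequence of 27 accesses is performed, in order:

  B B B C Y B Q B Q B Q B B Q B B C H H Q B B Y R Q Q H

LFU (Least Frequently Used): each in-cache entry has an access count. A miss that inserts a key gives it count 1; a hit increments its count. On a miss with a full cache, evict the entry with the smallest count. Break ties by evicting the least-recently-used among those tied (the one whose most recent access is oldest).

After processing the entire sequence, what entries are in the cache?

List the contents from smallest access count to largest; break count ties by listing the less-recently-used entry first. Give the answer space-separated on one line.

Answer: H Q B

Derivation:
LFU simulation (capacity=3):
  1. access B: MISS. Cache: [B(c=1)]
  2. access B: HIT, count now 2. Cache: [B(c=2)]
  3. access B: HIT, count now 3. Cache: [B(c=3)]
  4. access C: MISS. Cache: [C(c=1) B(c=3)]
  5. access Y: MISS. Cache: [C(c=1) Y(c=1) B(c=3)]
  6. access B: HIT, count now 4. Cache: [C(c=1) Y(c=1) B(c=4)]
  7. access Q: MISS, evict C(c=1). Cache: [Y(c=1) Q(c=1) B(c=4)]
  8. access B: HIT, count now 5. Cache: [Y(c=1) Q(c=1) B(c=5)]
  9. access Q: HIT, count now 2. Cache: [Y(c=1) Q(c=2) B(c=5)]
  10. access B: HIT, count now 6. Cache: [Y(c=1) Q(c=2) B(c=6)]
  11. access Q: HIT, count now 3. Cache: [Y(c=1) Q(c=3) B(c=6)]
  12. access B: HIT, count now 7. Cache: [Y(c=1) Q(c=3) B(c=7)]
  13. access B: HIT, count now 8. Cache: [Y(c=1) Q(c=3) B(c=8)]
  14. access Q: HIT, count now 4. Cache: [Y(c=1) Q(c=4) B(c=8)]
  15. access B: HIT, count now 9. Cache: [Y(c=1) Q(c=4) B(c=9)]
  16. access B: HIT, count now 10. Cache: [Y(c=1) Q(c=4) B(c=10)]
  17. access C: MISS, evict Y(c=1). Cache: [C(c=1) Q(c=4) B(c=10)]
  18. access H: MISS, evict C(c=1). Cache: [H(c=1) Q(c=4) B(c=10)]
  19. access H: HIT, count now 2. Cache: [H(c=2) Q(c=4) B(c=10)]
  20. access Q: HIT, count now 5. Cache: [H(c=2) Q(c=5) B(c=10)]
  21. access B: HIT, count now 11. Cache: [H(c=2) Q(c=5) B(c=11)]
  22. access B: HIT, count now 12. Cache: [H(c=2) Q(c=5) B(c=12)]
  23. access Y: MISS, evict H(c=2). Cache: [Y(c=1) Q(c=5) B(c=12)]
  24. access R: MISS, evict Y(c=1). Cache: [R(c=1) Q(c=5) B(c=12)]
  25. access Q: HIT, count now 6. Cache: [R(c=1) Q(c=6) B(c=12)]
  26. access Q: HIT, count now 7. Cache: [R(c=1) Q(c=7) B(c=12)]
  27. access H: MISS, evict R(c=1). Cache: [H(c=1) Q(c=7) B(c=12)]
Total: 18 hits, 9 misses, 6 evictions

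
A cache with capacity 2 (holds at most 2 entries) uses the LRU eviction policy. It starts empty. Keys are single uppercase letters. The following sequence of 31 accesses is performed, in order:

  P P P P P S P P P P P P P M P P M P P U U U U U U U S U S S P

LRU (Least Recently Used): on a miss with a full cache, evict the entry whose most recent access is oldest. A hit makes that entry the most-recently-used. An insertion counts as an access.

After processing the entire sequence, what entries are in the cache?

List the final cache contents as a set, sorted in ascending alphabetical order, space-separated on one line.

Answer: P S

Derivation:
LRU simulation (capacity=2):
  1. access P: MISS. Cache (LRU->MRU): [P]
  2. access P: HIT. Cache (LRU->MRU): [P]
  3. access P: HIT. Cache (LRU->MRU): [P]
  4. access P: HIT. Cache (LRU->MRU): [P]
  5. access P: HIT. Cache (LRU->MRU): [P]
  6. access S: MISS. Cache (LRU->MRU): [P S]
  7. access P: HIT. Cache (LRU->MRU): [S P]
  8. access P: HIT. Cache (LRU->MRU): [S P]
  9. access P: HIT. Cache (LRU->MRU): [S P]
  10. access P: HIT. Cache (LRU->MRU): [S P]
  11. access P: HIT. Cache (LRU->MRU): [S P]
  12. access P: HIT. Cache (LRU->MRU): [S P]
  13. access P: HIT. Cache (LRU->MRU): [S P]
  14. access M: MISS, evict S. Cache (LRU->MRU): [P M]
  15. access P: HIT. Cache (LRU->MRU): [M P]
  16. access P: HIT. Cache (LRU->MRU): [M P]
  17. access M: HIT. Cache (LRU->MRU): [P M]
  18. access P: HIT. Cache (LRU->MRU): [M P]
  19. access P: HIT. Cache (LRU->MRU): [M P]
  20. access U: MISS, evict M. Cache (LRU->MRU): [P U]
  21. access U: HIT. Cache (LRU->MRU): [P U]
  22. access U: HIT. Cache (LRU->MRU): [P U]
  23. access U: HIT. Cache (LRU->MRU): [P U]
  24. access U: HIT. Cache (LRU->MRU): [P U]
  25. access U: HIT. Cache (LRU->MRU): [P U]
  26. access U: HIT. Cache (LRU->MRU): [P U]
  27. access S: MISS, evict P. Cache (LRU->MRU): [U S]
  28. access U: HIT. Cache (LRU->MRU): [S U]
  29. access S: HIT. Cache (LRU->MRU): [U S]
  30. access S: HIT. Cache (LRU->MRU): [U S]
  31. access P: MISS, evict U. Cache (LRU->MRU): [S P]
Total: 25 hits, 6 misses, 4 evictions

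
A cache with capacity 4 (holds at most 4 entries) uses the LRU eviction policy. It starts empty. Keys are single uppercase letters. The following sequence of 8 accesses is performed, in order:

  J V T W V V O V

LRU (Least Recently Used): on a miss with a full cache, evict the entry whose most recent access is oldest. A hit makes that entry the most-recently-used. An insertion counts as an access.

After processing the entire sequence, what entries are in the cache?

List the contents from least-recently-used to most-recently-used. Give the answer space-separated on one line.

Answer: T W O V

Derivation:
LRU simulation (capacity=4):
  1. access J: MISS. Cache (LRU->MRU): [J]
  2. access V: MISS. Cache (LRU->MRU): [J V]
  3. access T: MISS. Cache (LRU->MRU): [J V T]
  4. access W: MISS. Cache (LRU->MRU): [J V T W]
  5. access V: HIT. Cache (LRU->MRU): [J T W V]
  6. access V: HIT. Cache (LRU->MRU): [J T W V]
  7. access O: MISS, evict J. Cache (LRU->MRU): [T W V O]
  8. access V: HIT. Cache (LRU->MRU): [T W O V]
Total: 3 hits, 5 misses, 1 evictions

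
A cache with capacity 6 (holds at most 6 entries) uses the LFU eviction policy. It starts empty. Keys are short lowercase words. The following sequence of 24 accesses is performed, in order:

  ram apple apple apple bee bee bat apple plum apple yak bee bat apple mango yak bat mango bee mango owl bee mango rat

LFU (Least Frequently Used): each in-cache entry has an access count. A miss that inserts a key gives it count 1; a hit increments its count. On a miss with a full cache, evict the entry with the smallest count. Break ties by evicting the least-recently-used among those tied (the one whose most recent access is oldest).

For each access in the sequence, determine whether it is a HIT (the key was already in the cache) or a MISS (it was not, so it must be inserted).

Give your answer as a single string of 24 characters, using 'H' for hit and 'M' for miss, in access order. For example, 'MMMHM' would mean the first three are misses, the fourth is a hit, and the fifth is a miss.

LFU simulation (capacity=6):
  1. access ram: MISS. Cache: [ram(c=1)]
  2. access apple: MISS. Cache: [ram(c=1) apple(c=1)]
  3. access apple: HIT, count now 2. Cache: [ram(c=1) apple(c=2)]
  4. access apple: HIT, count now 3. Cache: [ram(c=1) apple(c=3)]
  5. access bee: MISS. Cache: [ram(c=1) bee(c=1) apple(c=3)]
  6. access bee: HIT, count now 2. Cache: [ram(c=1) bee(c=2) apple(c=3)]
  7. access bat: MISS. Cache: [ram(c=1) bat(c=1) bee(c=2) apple(c=3)]
  8. access apple: HIT, count now 4. Cache: [ram(c=1) bat(c=1) bee(c=2) apple(c=4)]
  9. access plum: MISS. Cache: [ram(c=1) bat(c=1) plum(c=1) bee(c=2) apple(c=4)]
  10. access apple: HIT, count now 5. Cache: [ram(c=1) bat(c=1) plum(c=1) bee(c=2) apple(c=5)]
  11. access yak: MISS. Cache: [ram(c=1) bat(c=1) plum(c=1) yak(c=1) bee(c=2) apple(c=5)]
  12. access bee: HIT, count now 3. Cache: [ram(c=1) bat(c=1) plum(c=1) yak(c=1) bee(c=3) apple(c=5)]
  13. access bat: HIT, count now 2. Cache: [ram(c=1) plum(c=1) yak(c=1) bat(c=2) bee(c=3) apple(c=5)]
  14. access apple: HIT, count now 6. Cache: [ram(c=1) plum(c=1) yak(c=1) bat(c=2) bee(c=3) apple(c=6)]
  15. access mango: MISS, evict ram(c=1). Cache: [plum(c=1) yak(c=1) mango(c=1) bat(c=2) bee(c=3) apple(c=6)]
  16. access yak: HIT, count now 2. Cache: [plum(c=1) mango(c=1) bat(c=2) yak(c=2) bee(c=3) apple(c=6)]
  17. access bat: HIT, count now 3. Cache: [plum(c=1) mango(c=1) yak(c=2) bee(c=3) bat(c=3) apple(c=6)]
  18. access mango: HIT, count now 2. Cache: [plum(c=1) yak(c=2) mango(c=2) bee(c=3) bat(c=3) apple(c=6)]
  19. access bee: HIT, count now 4. Cache: [plum(c=1) yak(c=2) mango(c=2) bat(c=3) bee(c=4) apple(c=6)]
  20. access mango: HIT, count now 3. Cache: [plum(c=1) yak(c=2) bat(c=3) mango(c=3) bee(c=4) apple(c=6)]
  21. access owl: MISS, evict plum(c=1). Cache: [owl(c=1) yak(c=2) bat(c=3) mango(c=3) bee(c=4) apple(c=6)]
  22. access bee: HIT, count now 5. Cache: [owl(c=1) yak(c=2) bat(c=3) mango(c=3) bee(c=5) apple(c=6)]
  23. access mango: HIT, count now 4. Cache: [owl(c=1) yak(c=2) bat(c=3) mango(c=4) bee(c=5) apple(c=6)]
  24. access rat: MISS, evict owl(c=1). Cache: [rat(c=1) yak(c=2) bat(c=3) mango(c=4) bee(c=5) apple(c=6)]
Total: 15 hits, 9 misses, 3 evictions

Answer: MMHHMHMHMHMHHHMHHHHHMHHM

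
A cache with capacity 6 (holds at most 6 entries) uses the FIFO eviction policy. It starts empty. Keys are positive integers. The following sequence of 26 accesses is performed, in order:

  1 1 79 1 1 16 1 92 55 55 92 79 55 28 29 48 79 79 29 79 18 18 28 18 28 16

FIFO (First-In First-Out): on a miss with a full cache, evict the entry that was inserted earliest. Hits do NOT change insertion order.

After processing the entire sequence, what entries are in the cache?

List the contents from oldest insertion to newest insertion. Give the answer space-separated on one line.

FIFO simulation (capacity=6):
  1. access 1: MISS. Cache (old->new): [1]
  2. access 1: HIT. Cache (old->new): [1]
  3. access 79: MISS. Cache (old->new): [1 79]
  4. access 1: HIT. Cache (old->new): [1 79]
  5. access 1: HIT. Cache (old->new): [1 79]
  6. access 16: MISS. Cache (old->new): [1 79 16]
  7. access 1: HIT. Cache (old->new): [1 79 16]
  8. access 92: MISS. Cache (old->new): [1 79 16 92]
  9. access 55: MISS. Cache (old->new): [1 79 16 92 55]
  10. access 55: HIT. Cache (old->new): [1 79 16 92 55]
  11. access 92: HIT. Cache (old->new): [1 79 16 92 55]
  12. access 79: HIT. Cache (old->new): [1 79 16 92 55]
  13. access 55: HIT. Cache (old->new): [1 79 16 92 55]
  14. access 28: MISS. Cache (old->new): [1 79 16 92 55 28]
  15. access 29: MISS, evict 1. Cache (old->new): [79 16 92 55 28 29]
  16. access 48: MISS, evict 79. Cache (old->new): [16 92 55 28 29 48]
  17. access 79: MISS, evict 16. Cache (old->new): [92 55 28 29 48 79]
  18. access 79: HIT. Cache (old->new): [92 55 28 29 48 79]
  19. access 29: HIT. Cache (old->new): [92 55 28 29 48 79]
  20. access 79: HIT. Cache (old->new): [92 55 28 29 48 79]
  21. access 18: MISS, evict 92. Cache (old->new): [55 28 29 48 79 18]
  22. access 18: HIT. Cache (old->new): [55 28 29 48 79 18]
  23. access 28: HIT. Cache (old->new): [55 28 29 48 79 18]
  24. access 18: HIT. Cache (old->new): [55 28 29 48 79 18]
  25. access 28: HIT. Cache (old->new): [55 28 29 48 79 18]
  26. access 16: MISS, evict 55. Cache (old->new): [28 29 48 79 18 16]
Total: 15 hits, 11 misses, 5 evictions

Answer: 28 29 48 79 18 16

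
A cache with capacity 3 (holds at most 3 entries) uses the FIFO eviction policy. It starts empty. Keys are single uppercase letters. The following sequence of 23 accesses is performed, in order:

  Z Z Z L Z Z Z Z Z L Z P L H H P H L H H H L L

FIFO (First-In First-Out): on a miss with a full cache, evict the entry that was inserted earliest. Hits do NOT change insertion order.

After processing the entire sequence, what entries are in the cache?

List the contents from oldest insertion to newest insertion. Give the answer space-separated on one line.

Answer: L P H

Derivation:
FIFO simulation (capacity=3):
  1. access Z: MISS. Cache (old->new): [Z]
  2. access Z: HIT. Cache (old->new): [Z]
  3. access Z: HIT. Cache (old->new): [Z]
  4. access L: MISS. Cache (old->new): [Z L]
  5. access Z: HIT. Cache (old->new): [Z L]
  6. access Z: HIT. Cache (old->new): [Z L]
  7. access Z: HIT. Cache (old->new): [Z L]
  8. access Z: HIT. Cache (old->new): [Z L]
  9. access Z: HIT. Cache (old->new): [Z L]
  10. access L: HIT. Cache (old->new): [Z L]
  11. access Z: HIT. Cache (old->new): [Z L]
  12. access P: MISS. Cache (old->new): [Z L P]
  13. access L: HIT. Cache (old->new): [Z L P]
  14. access H: MISS, evict Z. Cache (old->new): [L P H]
  15. access H: HIT. Cache (old->new): [L P H]
  16. access P: HIT. Cache (old->new): [L P H]
  17. access H: HIT. Cache (old->new): [L P H]
  18. access L: HIT. Cache (old->new): [L P H]
  19. access H: HIT. Cache (old->new): [L P H]
  20. access H: HIT. Cache (old->new): [L P H]
  21. access H: HIT. Cache (old->new): [L P H]
  22. access L: HIT. Cache (old->new): [L P H]
  23. access L: HIT. Cache (old->new): [L P H]
Total: 19 hits, 4 misses, 1 evictions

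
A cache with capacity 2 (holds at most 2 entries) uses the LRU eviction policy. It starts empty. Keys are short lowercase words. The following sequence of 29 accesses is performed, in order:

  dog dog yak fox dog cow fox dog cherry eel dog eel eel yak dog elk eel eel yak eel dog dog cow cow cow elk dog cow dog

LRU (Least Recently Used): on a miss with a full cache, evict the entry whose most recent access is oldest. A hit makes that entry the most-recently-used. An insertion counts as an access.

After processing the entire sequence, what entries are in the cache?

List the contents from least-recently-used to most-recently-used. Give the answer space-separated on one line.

Answer: cow dog

Derivation:
LRU simulation (capacity=2):
  1. access dog: MISS. Cache (LRU->MRU): [dog]
  2. access dog: HIT. Cache (LRU->MRU): [dog]
  3. access yak: MISS. Cache (LRU->MRU): [dog yak]
  4. access fox: MISS, evict dog. Cache (LRU->MRU): [yak fox]
  5. access dog: MISS, evict yak. Cache (LRU->MRU): [fox dog]
  6. access cow: MISS, evict fox. Cache (LRU->MRU): [dog cow]
  7. access fox: MISS, evict dog. Cache (LRU->MRU): [cow fox]
  8. access dog: MISS, evict cow. Cache (LRU->MRU): [fox dog]
  9. access cherry: MISS, evict fox. Cache (LRU->MRU): [dog cherry]
  10. access eel: MISS, evict dog. Cache (LRU->MRU): [cherry eel]
  11. access dog: MISS, evict cherry. Cache (LRU->MRU): [eel dog]
  12. access eel: HIT. Cache (LRU->MRU): [dog eel]
  13. access eel: HIT. Cache (LRU->MRU): [dog eel]
  14. access yak: MISS, evict dog. Cache (LRU->MRU): [eel yak]
  15. access dog: MISS, evict eel. Cache (LRU->MRU): [yak dog]
  16. access elk: MISS, evict yak. Cache (LRU->MRU): [dog elk]
  17. access eel: MISS, evict dog. Cache (LRU->MRU): [elk eel]
  18. access eel: HIT. Cache (LRU->MRU): [elk eel]
  19. access yak: MISS, evict elk. Cache (LRU->MRU): [eel yak]
  20. access eel: HIT. Cache (LRU->MRU): [yak eel]
  21. access dog: MISS, evict yak. Cache (LRU->MRU): [eel dog]
  22. access dog: HIT. Cache (LRU->MRU): [eel dog]
  23. access cow: MISS, evict eel. Cache (LRU->MRU): [dog cow]
  24. access cow: HIT. Cache (LRU->MRU): [dog cow]
  25. access cow: HIT. Cache (LRU->MRU): [dog cow]
  26. access elk: MISS, evict dog. Cache (LRU->MRU): [cow elk]
  27. access dog: MISS, evict cow. Cache (LRU->MRU): [elk dog]
  28. access cow: MISS, evict elk. Cache (LRU->MRU): [dog cow]
  29. access dog: HIT. Cache (LRU->MRU): [cow dog]
Total: 9 hits, 20 misses, 18 evictions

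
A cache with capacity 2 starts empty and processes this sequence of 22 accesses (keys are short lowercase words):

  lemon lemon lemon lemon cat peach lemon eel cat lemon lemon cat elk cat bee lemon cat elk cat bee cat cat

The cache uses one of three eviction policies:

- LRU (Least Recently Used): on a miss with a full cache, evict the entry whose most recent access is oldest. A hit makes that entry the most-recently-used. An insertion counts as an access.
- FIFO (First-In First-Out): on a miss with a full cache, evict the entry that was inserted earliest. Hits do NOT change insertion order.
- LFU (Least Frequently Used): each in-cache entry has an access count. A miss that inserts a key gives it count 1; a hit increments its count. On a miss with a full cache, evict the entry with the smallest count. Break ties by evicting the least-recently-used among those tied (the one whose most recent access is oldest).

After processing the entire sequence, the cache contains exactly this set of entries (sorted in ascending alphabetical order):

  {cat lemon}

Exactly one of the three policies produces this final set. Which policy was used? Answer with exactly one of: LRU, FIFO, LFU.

Simulating under each policy and comparing final sets:
  LRU: final set = {bee cat} -> differs
  FIFO: final set = {bee cat} -> differs
  LFU: final set = {cat lemon} -> MATCHES target
Only LFU produces the target set.

Answer: LFU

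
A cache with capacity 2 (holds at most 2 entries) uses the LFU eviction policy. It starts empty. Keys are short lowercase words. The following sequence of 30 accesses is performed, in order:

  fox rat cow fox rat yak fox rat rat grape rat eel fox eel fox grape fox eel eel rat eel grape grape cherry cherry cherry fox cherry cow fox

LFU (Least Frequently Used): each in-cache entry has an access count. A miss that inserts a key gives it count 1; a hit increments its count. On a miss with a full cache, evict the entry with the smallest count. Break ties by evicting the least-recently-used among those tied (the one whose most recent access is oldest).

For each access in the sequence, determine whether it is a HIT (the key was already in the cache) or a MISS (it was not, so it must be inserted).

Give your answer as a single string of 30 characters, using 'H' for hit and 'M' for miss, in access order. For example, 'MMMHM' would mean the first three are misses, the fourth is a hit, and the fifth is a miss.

LFU simulation (capacity=2):
  1. access fox: MISS. Cache: [fox(c=1)]
  2. access rat: MISS. Cache: [fox(c=1) rat(c=1)]
  3. access cow: MISS, evict fox(c=1). Cache: [rat(c=1) cow(c=1)]
  4. access fox: MISS, evict rat(c=1). Cache: [cow(c=1) fox(c=1)]
  5. access rat: MISS, evict cow(c=1). Cache: [fox(c=1) rat(c=1)]
  6. access yak: MISS, evict fox(c=1). Cache: [rat(c=1) yak(c=1)]
  7. access fox: MISS, evict rat(c=1). Cache: [yak(c=1) fox(c=1)]
  8. access rat: MISS, evict yak(c=1). Cache: [fox(c=1) rat(c=1)]
  9. access rat: HIT, count now 2. Cache: [fox(c=1) rat(c=2)]
  10. access grape: MISS, evict fox(c=1). Cache: [grape(c=1) rat(c=2)]
  11. access rat: HIT, count now 3. Cache: [grape(c=1) rat(c=3)]
  12. access eel: MISS, evict grape(c=1). Cache: [eel(c=1) rat(c=3)]
  13. access fox: MISS, evict eel(c=1). Cache: [fox(c=1) rat(c=3)]
  14. access eel: MISS, evict fox(c=1). Cache: [eel(c=1) rat(c=3)]
  15. access fox: MISS, evict eel(c=1). Cache: [fox(c=1) rat(c=3)]
  16. access grape: MISS, evict fox(c=1). Cache: [grape(c=1) rat(c=3)]
  17. access fox: MISS, evict grape(c=1). Cache: [fox(c=1) rat(c=3)]
  18. access eel: MISS, evict fox(c=1). Cache: [eel(c=1) rat(c=3)]
  19. access eel: HIT, count now 2. Cache: [eel(c=2) rat(c=3)]
  20. access rat: HIT, count now 4. Cache: [eel(c=2) rat(c=4)]
  21. access eel: HIT, count now 3. Cache: [eel(c=3) rat(c=4)]
  22. access grape: MISS, evict eel(c=3). Cache: [grape(c=1) rat(c=4)]
  23. access grape: HIT, count now 2. Cache: [grape(c=2) rat(c=4)]
  24. access cherry: MISS, evict grape(c=2). Cache: [cherry(c=1) rat(c=4)]
  25. access cherry: HIT, count now 2. Cache: [cherry(c=2) rat(c=4)]
  26. access cherry: HIT, count now 3. Cache: [cherry(c=3) rat(c=4)]
  27. access fox: MISS, evict cherry(c=3). Cache: [fox(c=1) rat(c=4)]
  28. access cherry: MISS, evict fox(c=1). Cache: [cherry(c=1) rat(c=4)]
  29. access cow: MISS, evict cherry(c=1). Cache: [cow(c=1) rat(c=4)]
  30. access fox: MISS, evict cow(c=1). Cache: [fox(c=1) rat(c=4)]
Total: 8 hits, 22 misses, 20 evictions

Answer: MMMMMMMMHMHMMMMMMMHHHMHMHHMMMM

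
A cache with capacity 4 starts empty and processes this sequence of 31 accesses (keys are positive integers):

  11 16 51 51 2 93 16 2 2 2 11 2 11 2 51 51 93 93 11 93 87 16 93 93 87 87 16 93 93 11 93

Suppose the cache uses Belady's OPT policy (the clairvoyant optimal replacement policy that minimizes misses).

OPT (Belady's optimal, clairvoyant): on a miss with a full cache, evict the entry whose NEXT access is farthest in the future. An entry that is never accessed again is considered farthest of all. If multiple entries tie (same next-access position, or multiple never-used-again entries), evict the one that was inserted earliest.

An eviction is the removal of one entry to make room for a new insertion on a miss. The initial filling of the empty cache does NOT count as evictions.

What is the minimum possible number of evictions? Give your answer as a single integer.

OPT (Belady) simulation (capacity=4):
  1. access 11: MISS. Cache: [11]
  2. access 16: MISS. Cache: [11 16]
  3. access 51: MISS. Cache: [11 16 51]
  4. access 51: HIT. Next use of 51: step 15. Cache: [11 16 51]
  5. access 2: MISS. Cache: [11 16 51 2]
  6. access 93: MISS, evict 51 (next use: step 15). Cache: [11 16 2 93]
  7. access 16: HIT. Next use of 16: step 22. Cache: [11 16 2 93]
  8. access 2: HIT. Next use of 2: step 9. Cache: [11 16 2 93]
  9. access 2: HIT. Next use of 2: step 10. Cache: [11 16 2 93]
  10. access 2: HIT. Next use of 2: step 12. Cache: [11 16 2 93]
  11. access 11: HIT. Next use of 11: step 13. Cache: [11 16 2 93]
  12. access 2: HIT. Next use of 2: step 14. Cache: [11 16 2 93]
  13. access 11: HIT. Next use of 11: step 19. Cache: [11 16 2 93]
  14. access 2: HIT. Next use of 2: never. Cache: [11 16 2 93]
  15. access 51: MISS, evict 2 (next use: never). Cache: [11 16 93 51]
  16. access 51: HIT. Next use of 51: never. Cache: [11 16 93 51]
  17. access 93: HIT. Next use of 93: step 18. Cache: [11 16 93 51]
  18. access 93: HIT. Next use of 93: step 20. Cache: [11 16 93 51]
  19. access 11: HIT. Next use of 11: step 30. Cache: [11 16 93 51]
  20. access 93: HIT. Next use of 93: step 23. Cache: [11 16 93 51]
  21. access 87: MISS, evict 51 (next use: never). Cache: [11 16 93 87]
  22. access 16: HIT. Next use of 16: step 27. Cache: [11 16 93 87]
  23. access 93: HIT. Next use of 93: step 24. Cache: [11 16 93 87]
  24. access 93: HIT. Next use of 93: step 28. Cache: [11 16 93 87]
  25. access 87: HIT. Next use of 87: step 26. Cache: [11 16 93 87]
  26. access 87: HIT. Next use of 87: never. Cache: [11 16 93 87]
  27. access 16: HIT. Next use of 16: never. Cache: [11 16 93 87]
  28. access 93: HIT. Next use of 93: step 29. Cache: [11 16 93 87]
  29. access 93: HIT. Next use of 93: step 31. Cache: [11 16 93 87]
  30. access 11: HIT. Next use of 11: never. Cache: [11 16 93 87]
  31. access 93: HIT. Next use of 93: never. Cache: [11 16 93 87]
Total: 24 hits, 7 misses, 3 evictions

Answer: 3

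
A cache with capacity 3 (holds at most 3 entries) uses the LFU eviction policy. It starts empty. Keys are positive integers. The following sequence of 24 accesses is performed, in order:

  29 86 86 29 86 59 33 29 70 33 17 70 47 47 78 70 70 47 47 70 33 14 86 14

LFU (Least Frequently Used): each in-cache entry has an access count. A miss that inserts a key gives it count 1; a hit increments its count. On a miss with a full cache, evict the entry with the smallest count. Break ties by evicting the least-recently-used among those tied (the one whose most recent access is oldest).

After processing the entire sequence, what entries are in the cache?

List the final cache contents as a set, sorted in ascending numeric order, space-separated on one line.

Answer: 14 29 86

Derivation:
LFU simulation (capacity=3):
  1. access 29: MISS. Cache: [29(c=1)]
  2. access 86: MISS. Cache: [29(c=1) 86(c=1)]
  3. access 86: HIT, count now 2. Cache: [29(c=1) 86(c=2)]
  4. access 29: HIT, count now 2. Cache: [86(c=2) 29(c=2)]
  5. access 86: HIT, count now 3. Cache: [29(c=2) 86(c=3)]
  6. access 59: MISS. Cache: [59(c=1) 29(c=2) 86(c=3)]
  7. access 33: MISS, evict 59(c=1). Cache: [33(c=1) 29(c=2) 86(c=3)]
  8. access 29: HIT, count now 3. Cache: [33(c=1) 86(c=3) 29(c=3)]
  9. access 70: MISS, evict 33(c=1). Cache: [70(c=1) 86(c=3) 29(c=3)]
  10. access 33: MISS, evict 70(c=1). Cache: [33(c=1) 86(c=3) 29(c=3)]
  11. access 17: MISS, evict 33(c=1). Cache: [17(c=1) 86(c=3) 29(c=3)]
  12. access 70: MISS, evict 17(c=1). Cache: [70(c=1) 86(c=3) 29(c=3)]
  13. access 47: MISS, evict 70(c=1). Cache: [47(c=1) 86(c=3) 29(c=3)]
  14. access 47: HIT, count now 2. Cache: [47(c=2) 86(c=3) 29(c=3)]
  15. access 78: MISS, evict 47(c=2). Cache: [78(c=1) 86(c=3) 29(c=3)]
  16. access 70: MISS, evict 78(c=1). Cache: [70(c=1) 86(c=3) 29(c=3)]
  17. access 70: HIT, count now 2. Cache: [70(c=2) 86(c=3) 29(c=3)]
  18. access 47: MISS, evict 70(c=2). Cache: [47(c=1) 86(c=3) 29(c=3)]
  19. access 47: HIT, count now 2. Cache: [47(c=2) 86(c=3) 29(c=3)]
  20. access 70: MISS, evict 47(c=2). Cache: [70(c=1) 86(c=3) 29(c=3)]
  21. access 33: MISS, evict 70(c=1). Cache: [33(c=1) 86(c=3) 29(c=3)]
  22. access 14: MISS, evict 33(c=1). Cache: [14(c=1) 86(c=3) 29(c=3)]
  23. access 86: HIT, count now 4. Cache: [14(c=1) 29(c=3) 86(c=4)]
  24. access 14: HIT, count now 2. Cache: [14(c=2) 29(c=3) 86(c=4)]
Total: 9 hits, 15 misses, 12 evictions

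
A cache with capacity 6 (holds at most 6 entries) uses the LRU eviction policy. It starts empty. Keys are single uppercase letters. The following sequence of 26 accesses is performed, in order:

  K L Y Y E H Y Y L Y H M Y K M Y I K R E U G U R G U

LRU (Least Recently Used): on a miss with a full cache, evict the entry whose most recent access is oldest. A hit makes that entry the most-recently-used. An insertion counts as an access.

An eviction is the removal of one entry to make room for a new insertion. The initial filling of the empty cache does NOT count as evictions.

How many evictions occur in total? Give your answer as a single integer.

LRU simulation (capacity=6):
  1. access K: MISS. Cache (LRU->MRU): [K]
  2. access L: MISS. Cache (LRU->MRU): [K L]
  3. access Y: MISS. Cache (LRU->MRU): [K L Y]
  4. access Y: HIT. Cache (LRU->MRU): [K L Y]
  5. access E: MISS. Cache (LRU->MRU): [K L Y E]
  6. access H: MISS. Cache (LRU->MRU): [K L Y E H]
  7. access Y: HIT. Cache (LRU->MRU): [K L E H Y]
  8. access Y: HIT. Cache (LRU->MRU): [K L E H Y]
  9. access L: HIT. Cache (LRU->MRU): [K E H Y L]
  10. access Y: HIT. Cache (LRU->MRU): [K E H L Y]
  11. access H: HIT. Cache (LRU->MRU): [K E L Y H]
  12. access M: MISS. Cache (LRU->MRU): [K E L Y H M]
  13. access Y: HIT. Cache (LRU->MRU): [K E L H M Y]
  14. access K: HIT. Cache (LRU->MRU): [E L H M Y K]
  15. access M: HIT. Cache (LRU->MRU): [E L H Y K M]
  16. access Y: HIT. Cache (LRU->MRU): [E L H K M Y]
  17. access I: MISS, evict E. Cache (LRU->MRU): [L H K M Y I]
  18. access K: HIT. Cache (LRU->MRU): [L H M Y I K]
  19. access R: MISS, evict L. Cache (LRU->MRU): [H M Y I K R]
  20. access E: MISS, evict H. Cache (LRU->MRU): [M Y I K R E]
  21. access U: MISS, evict M. Cache (LRU->MRU): [Y I K R E U]
  22. access G: MISS, evict Y. Cache (LRU->MRU): [I K R E U G]
  23. access U: HIT. Cache (LRU->MRU): [I K R E G U]
  24. access R: HIT. Cache (LRU->MRU): [I K E G U R]
  25. access G: HIT. Cache (LRU->MRU): [I K E U R G]
  26. access U: HIT. Cache (LRU->MRU): [I K E R G U]
Total: 15 hits, 11 misses, 5 evictions

Answer: 5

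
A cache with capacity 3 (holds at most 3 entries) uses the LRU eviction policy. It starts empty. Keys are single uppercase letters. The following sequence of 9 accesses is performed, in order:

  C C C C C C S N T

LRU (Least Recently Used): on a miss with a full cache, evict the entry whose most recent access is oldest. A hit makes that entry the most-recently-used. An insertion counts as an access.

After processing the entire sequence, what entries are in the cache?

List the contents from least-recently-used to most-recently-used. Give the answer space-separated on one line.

LRU simulation (capacity=3):
  1. access C: MISS. Cache (LRU->MRU): [C]
  2. access C: HIT. Cache (LRU->MRU): [C]
  3. access C: HIT. Cache (LRU->MRU): [C]
  4. access C: HIT. Cache (LRU->MRU): [C]
  5. access C: HIT. Cache (LRU->MRU): [C]
  6. access C: HIT. Cache (LRU->MRU): [C]
  7. access S: MISS. Cache (LRU->MRU): [C S]
  8. access N: MISS. Cache (LRU->MRU): [C S N]
  9. access T: MISS, evict C. Cache (LRU->MRU): [S N T]
Total: 5 hits, 4 misses, 1 evictions

Answer: S N T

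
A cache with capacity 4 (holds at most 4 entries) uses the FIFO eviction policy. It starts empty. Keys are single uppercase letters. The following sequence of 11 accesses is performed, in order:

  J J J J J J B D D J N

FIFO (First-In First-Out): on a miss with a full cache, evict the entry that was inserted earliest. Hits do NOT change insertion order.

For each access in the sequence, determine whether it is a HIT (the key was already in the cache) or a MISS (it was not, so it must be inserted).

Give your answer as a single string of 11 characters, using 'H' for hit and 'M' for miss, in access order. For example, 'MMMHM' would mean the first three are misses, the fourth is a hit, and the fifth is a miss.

Answer: MHHHHHMMHHM

Derivation:
FIFO simulation (capacity=4):
  1. access J: MISS. Cache (old->new): [J]
  2. access J: HIT. Cache (old->new): [J]
  3. access J: HIT. Cache (old->new): [J]
  4. access J: HIT. Cache (old->new): [J]
  5. access J: HIT. Cache (old->new): [J]
  6. access J: HIT. Cache (old->new): [J]
  7. access B: MISS. Cache (old->new): [J B]
  8. access D: MISS. Cache (old->new): [J B D]
  9. access D: HIT. Cache (old->new): [J B D]
  10. access J: HIT. Cache (old->new): [J B D]
  11. access N: MISS. Cache (old->new): [J B D N]
Total: 7 hits, 4 misses, 0 evictions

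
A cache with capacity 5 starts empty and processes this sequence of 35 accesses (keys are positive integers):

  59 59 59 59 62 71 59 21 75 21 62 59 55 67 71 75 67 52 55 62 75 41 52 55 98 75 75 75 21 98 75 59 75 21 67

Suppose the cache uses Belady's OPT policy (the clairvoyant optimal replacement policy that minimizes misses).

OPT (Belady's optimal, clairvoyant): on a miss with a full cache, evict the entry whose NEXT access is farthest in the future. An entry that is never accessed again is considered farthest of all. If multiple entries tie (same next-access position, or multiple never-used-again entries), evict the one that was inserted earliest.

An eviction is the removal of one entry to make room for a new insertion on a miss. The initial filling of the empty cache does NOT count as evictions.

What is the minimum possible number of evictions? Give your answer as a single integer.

OPT (Belady) simulation (capacity=5):
  1. access 59: MISS. Cache: [59]
  2. access 59: HIT. Next use of 59: step 3. Cache: [59]
  3. access 59: HIT. Next use of 59: step 4. Cache: [59]
  4. access 59: HIT. Next use of 59: step 7. Cache: [59]
  5. access 62: MISS. Cache: [59 62]
  6. access 71: MISS. Cache: [59 62 71]
  7. access 59: HIT. Next use of 59: step 12. Cache: [59 62 71]
  8. access 21: MISS. Cache: [59 62 71 21]
  9. access 75: MISS. Cache: [59 62 71 21 75]
  10. access 21: HIT. Next use of 21: step 29. Cache: [59 62 71 21 75]
  11. access 62: HIT. Next use of 62: step 20. Cache: [59 62 71 21 75]
  12. access 59: HIT. Next use of 59: step 32. Cache: [59 62 71 21 75]
  13. access 55: MISS, evict 59 (next use: step 32). Cache: [62 71 21 75 55]
  14. access 67: MISS, evict 21 (next use: step 29). Cache: [62 71 75 55 67]
  15. access 71: HIT. Next use of 71: never. Cache: [62 71 75 55 67]
  16. access 75: HIT. Next use of 75: step 21. Cache: [62 71 75 55 67]
  17. access 67: HIT. Next use of 67: step 35. Cache: [62 71 75 55 67]
  18. access 52: MISS, evict 71 (next use: never). Cache: [62 75 55 67 52]
  19. access 55: HIT. Next use of 55: step 24. Cache: [62 75 55 67 52]
  20. access 62: HIT. Next use of 62: never. Cache: [62 75 55 67 52]
  21. access 75: HIT. Next use of 75: step 26. Cache: [62 75 55 67 52]
  22. access 41: MISS, evict 62 (next use: never). Cache: [75 55 67 52 41]
  23. access 52: HIT. Next use of 52: never. Cache: [75 55 67 52 41]
  24. access 55: HIT. Next use of 55: never. Cache: [75 55 67 52 41]
  25. access 98: MISS, evict 55 (next use: never). Cache: [75 67 52 41 98]
  26. access 75: HIT. Next use of 75: step 27. Cache: [75 67 52 41 98]
  27. access 75: HIT. Next use of 75: step 28. Cache: [75 67 52 41 98]
  28. access 75: HIT. Next use of 75: step 31. Cache: [75 67 52 41 98]
  29. access 21: MISS, evict 52 (next use: never). Cache: [75 67 41 98 21]
  30. access 98: HIT. Next use of 98: never. Cache: [75 67 41 98 21]
  31. access 75: HIT. Next use of 75: step 33. Cache: [75 67 41 98 21]
  32. access 59: MISS, evict 41 (next use: never). Cache: [75 67 98 21 59]
  33. access 75: HIT. Next use of 75: never. Cache: [75 67 98 21 59]
  34. access 21: HIT. Next use of 21: never. Cache: [75 67 98 21 59]
  35. access 67: HIT. Next use of 67: never. Cache: [75 67 98 21 59]
Total: 23 hits, 12 misses, 7 evictions

Answer: 7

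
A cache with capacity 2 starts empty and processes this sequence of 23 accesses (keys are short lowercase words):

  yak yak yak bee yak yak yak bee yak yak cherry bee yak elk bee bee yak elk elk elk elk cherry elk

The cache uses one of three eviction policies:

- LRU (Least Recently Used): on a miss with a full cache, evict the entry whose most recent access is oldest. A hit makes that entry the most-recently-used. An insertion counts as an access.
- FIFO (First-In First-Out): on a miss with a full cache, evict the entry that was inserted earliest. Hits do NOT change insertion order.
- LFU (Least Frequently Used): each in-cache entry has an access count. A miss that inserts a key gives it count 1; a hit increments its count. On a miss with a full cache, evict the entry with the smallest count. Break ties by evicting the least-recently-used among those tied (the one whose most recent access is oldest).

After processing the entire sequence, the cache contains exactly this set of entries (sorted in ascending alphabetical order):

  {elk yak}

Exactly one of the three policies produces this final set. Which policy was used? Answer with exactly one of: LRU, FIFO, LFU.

Answer: LFU

Derivation:
Simulating under each policy and comparing final sets:
  LRU: final set = {cherry elk} -> differs
  FIFO: final set = {cherry elk} -> differs
  LFU: final set = {elk yak} -> MATCHES target
Only LFU produces the target set.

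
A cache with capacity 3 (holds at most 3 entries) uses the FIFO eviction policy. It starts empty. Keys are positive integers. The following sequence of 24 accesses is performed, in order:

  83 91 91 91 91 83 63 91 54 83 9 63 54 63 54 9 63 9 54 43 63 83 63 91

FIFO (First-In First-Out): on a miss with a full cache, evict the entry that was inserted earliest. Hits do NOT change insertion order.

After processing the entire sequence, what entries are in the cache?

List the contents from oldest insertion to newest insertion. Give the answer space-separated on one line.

Answer: 83 63 91

Derivation:
FIFO simulation (capacity=3):
  1. access 83: MISS. Cache (old->new): [83]
  2. access 91: MISS. Cache (old->new): [83 91]
  3. access 91: HIT. Cache (old->new): [83 91]
  4. access 91: HIT. Cache (old->new): [83 91]
  5. access 91: HIT. Cache (old->new): [83 91]
  6. access 83: HIT. Cache (old->new): [83 91]
  7. access 63: MISS. Cache (old->new): [83 91 63]
  8. access 91: HIT. Cache (old->new): [83 91 63]
  9. access 54: MISS, evict 83. Cache (old->new): [91 63 54]
  10. access 83: MISS, evict 91. Cache (old->new): [63 54 83]
  11. access 9: MISS, evict 63. Cache (old->new): [54 83 9]
  12. access 63: MISS, evict 54. Cache (old->new): [83 9 63]
  13. access 54: MISS, evict 83. Cache (old->new): [9 63 54]
  14. access 63: HIT. Cache (old->new): [9 63 54]
  15. access 54: HIT. Cache (old->new): [9 63 54]
  16. access 9: HIT. Cache (old->new): [9 63 54]
  17. access 63: HIT. Cache (old->new): [9 63 54]
  18. access 9: HIT. Cache (old->new): [9 63 54]
  19. access 54: HIT. Cache (old->new): [9 63 54]
  20. access 43: MISS, evict 9. Cache (old->new): [63 54 43]
  21. access 63: HIT. Cache (old->new): [63 54 43]
  22. access 83: MISS, evict 63. Cache (old->new): [54 43 83]
  23. access 63: MISS, evict 54. Cache (old->new): [43 83 63]
  24. access 91: MISS, evict 43. Cache (old->new): [83 63 91]
Total: 12 hits, 12 misses, 9 evictions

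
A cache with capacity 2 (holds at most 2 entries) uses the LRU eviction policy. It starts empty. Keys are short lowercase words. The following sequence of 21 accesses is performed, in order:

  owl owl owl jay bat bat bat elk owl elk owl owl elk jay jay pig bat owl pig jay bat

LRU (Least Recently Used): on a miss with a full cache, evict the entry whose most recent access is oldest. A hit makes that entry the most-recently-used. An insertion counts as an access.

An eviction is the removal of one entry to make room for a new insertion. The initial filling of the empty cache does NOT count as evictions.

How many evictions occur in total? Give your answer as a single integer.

Answer: 10

Derivation:
LRU simulation (capacity=2):
  1. access owl: MISS. Cache (LRU->MRU): [owl]
  2. access owl: HIT. Cache (LRU->MRU): [owl]
  3. access owl: HIT. Cache (LRU->MRU): [owl]
  4. access jay: MISS. Cache (LRU->MRU): [owl jay]
  5. access bat: MISS, evict owl. Cache (LRU->MRU): [jay bat]
  6. access bat: HIT. Cache (LRU->MRU): [jay bat]
  7. access bat: HIT. Cache (LRU->MRU): [jay bat]
  8. access elk: MISS, evict jay. Cache (LRU->MRU): [bat elk]
  9. access owl: MISS, evict bat. Cache (LRU->MRU): [elk owl]
  10. access elk: HIT. Cache (LRU->MRU): [owl elk]
  11. access owl: HIT. Cache (LRU->MRU): [elk owl]
  12. access owl: HIT. Cache (LRU->MRU): [elk owl]
  13. access elk: HIT. Cache (LRU->MRU): [owl elk]
  14. access jay: MISS, evict owl. Cache (LRU->MRU): [elk jay]
  15. access jay: HIT. Cache (LRU->MRU): [elk jay]
  16. access pig: MISS, evict elk. Cache (LRU->MRU): [jay pig]
  17. access bat: MISS, evict jay. Cache (LRU->MRU): [pig bat]
  18. access owl: MISS, evict pig. Cache (LRU->MRU): [bat owl]
  19. access pig: MISS, evict bat. Cache (LRU->MRU): [owl pig]
  20. access jay: MISS, evict owl. Cache (LRU->MRU): [pig jay]
  21. access bat: MISS, evict pig. Cache (LRU->MRU): [jay bat]
Total: 9 hits, 12 misses, 10 evictions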